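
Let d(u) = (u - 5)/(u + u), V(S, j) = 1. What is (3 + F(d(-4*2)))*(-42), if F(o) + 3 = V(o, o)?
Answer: -42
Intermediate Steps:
d(u) = (-5 + u)/(2*u) (d(u) = (-5 + u)/((2*u)) = (-5 + u)*(1/(2*u)) = (-5 + u)/(2*u))
F(o) = -2 (F(o) = -3 + 1 = -2)
(3 + F(d(-4*2)))*(-42) = (3 - 2)*(-42) = 1*(-42) = -42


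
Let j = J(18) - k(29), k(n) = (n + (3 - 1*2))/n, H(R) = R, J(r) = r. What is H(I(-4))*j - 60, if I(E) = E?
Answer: -3708/29 ≈ -127.86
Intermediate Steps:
k(n) = (1 + n)/n (k(n) = (n + (3 - 2))/n = (n + 1)/n = (1 + n)/n)
j = 492/29 (j = 18 - (1 + 29)/29 = 18 - 30/29 = 492/29 ≈ 16.966)
H(I(-4))*j - 60 = -4*492/29 - 60 = -1968/29 - 60 = -3708/29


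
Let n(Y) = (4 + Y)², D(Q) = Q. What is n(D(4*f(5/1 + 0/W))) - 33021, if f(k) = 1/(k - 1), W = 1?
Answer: -32996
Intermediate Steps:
f(k) = 1/(-1 + k)
n(D(4*f(5/1 + 0/W))) - 33021 = (4 + 4/(-1 + (5/1 + 0/1)))² - 33021 = (4 + 4/(-1 + (5*1 + 0*1)))² - 33021 = (4 + 4/(-1 + (5 + 0)))² - 33021 = (4 + 4/(-1 + 5))² - 33021 = (4 + 4/4)² - 33021 = (4 + 4*(¼))² - 33021 = (4 + 1)² - 33021 = 5² - 33021 = 25 - 33021 = -32996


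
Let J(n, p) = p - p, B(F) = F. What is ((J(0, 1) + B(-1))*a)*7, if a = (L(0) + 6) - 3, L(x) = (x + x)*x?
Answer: -21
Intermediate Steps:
J(n, p) = 0
L(x) = 2*x² (L(x) = (2*x)*x = 2*x²)
a = 3 (a = (2*0² + 6) - 3 = (2*0 + 6) - 3 = (0 + 6) - 3 = 6 - 3 = 3)
((J(0, 1) + B(-1))*a)*7 = ((0 - 1)*3)*7 = -1*3*7 = -3*7 = -21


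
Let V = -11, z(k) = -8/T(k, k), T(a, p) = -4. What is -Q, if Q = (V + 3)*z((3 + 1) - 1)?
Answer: 16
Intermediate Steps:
z(k) = 2 (z(k) = -8/(-4) = -8*(-¼) = 2)
Q = -16 (Q = (-11 + 3)*2 = -8*2 = -16)
-Q = -1*(-16) = 16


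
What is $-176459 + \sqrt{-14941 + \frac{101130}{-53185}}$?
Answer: $-176459 + \frac{i \sqrt{1690726078591}}{10637} \approx -1.7646 \cdot 10^{5} + 122.24 i$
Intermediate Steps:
$-176459 + \sqrt{-14941 + \frac{101130}{-53185}} = -176459 + \sqrt{-14941 + 101130 \left(- \frac{1}{53185}\right)} = -176459 + \sqrt{-14941 - \frac{20226}{10637}} = -176459 + \sqrt{- \frac{158947643}{10637}} = -176459 + \frac{i \sqrt{1690726078591}}{10637}$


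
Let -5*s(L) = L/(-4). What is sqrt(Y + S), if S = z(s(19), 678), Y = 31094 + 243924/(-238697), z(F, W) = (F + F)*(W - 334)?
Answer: sqrt(45220030462249510)/1193485 ≈ 178.18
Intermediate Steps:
s(L) = L/20 (s(L) = -L/(5*(-4)) = -L*(-1)/(5*4) = -(-1)*L/20 = L/20)
z(F, W) = 2*F*(-334 + W) (z(F, W) = (2*F)*(-334 + W) = 2*F*(-334 + W))
Y = 7421800594/238697 (Y = 31094 + 243924*(-1/238697) = 31094 - 243924/238697 = 7421800594/238697 ≈ 31093.)
S = 3268/5 (S = 2*((1/20)*19)*(-334 + 678) = 2*(19/20)*344 = 3268/5 ≈ 653.60)
sqrt(Y + S) = sqrt(7421800594/238697 + 3268/5) = sqrt(37889064766/1193485) = sqrt(45220030462249510)/1193485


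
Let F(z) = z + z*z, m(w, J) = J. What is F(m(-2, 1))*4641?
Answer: 9282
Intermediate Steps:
F(z) = z + z²
F(m(-2, 1))*4641 = (1*(1 + 1))*4641 = (1*2)*4641 = 2*4641 = 9282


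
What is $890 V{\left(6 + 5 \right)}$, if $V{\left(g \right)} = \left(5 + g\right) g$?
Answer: $156640$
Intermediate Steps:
$V{\left(g \right)} = g \left(5 + g\right)$
$890 V{\left(6 + 5 \right)} = 890 \left(6 + 5\right) \left(5 + \left(6 + 5\right)\right) = 890 \cdot 11 \left(5 + 11\right) = 890 \cdot 11 \cdot 16 = 890 \cdot 176 = 156640$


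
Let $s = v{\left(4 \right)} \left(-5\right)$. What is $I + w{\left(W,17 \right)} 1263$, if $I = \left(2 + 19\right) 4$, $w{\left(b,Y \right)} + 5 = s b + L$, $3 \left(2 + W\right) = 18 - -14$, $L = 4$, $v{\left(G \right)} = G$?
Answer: $-220099$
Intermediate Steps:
$s = -20$ ($s = 4 \left(-5\right) = -20$)
$W = \frac{26}{3}$ ($W = -2 + \frac{18 - -14}{3} = -2 + \frac{18 + 14}{3} = -2 + \frac{1}{3} \cdot 32 = -2 + \frac{32}{3} = \frac{26}{3} \approx 8.6667$)
$w{\left(b,Y \right)} = -1 - 20 b$ ($w{\left(b,Y \right)} = -5 - \left(-4 + 20 b\right) = -1 - 20 b$)
$I = 84$ ($I = 21 \cdot 4 = 84$)
$I + w{\left(W,17 \right)} 1263 = 84 + \left(-1 - \frac{520}{3}\right) 1263 = 84 - 220183 = -220099$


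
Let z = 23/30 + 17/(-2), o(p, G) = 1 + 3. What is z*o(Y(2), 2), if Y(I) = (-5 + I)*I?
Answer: -464/15 ≈ -30.933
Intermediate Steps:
Y(I) = I*(-5 + I)
o(p, G) = 4
z = -116/15 (z = 23*(1/30) + 17*(-1/2) = 23/30 - 17/2 = -116/15 ≈ -7.7333)
z*o(Y(2), 2) = -116/15*4 = -464/15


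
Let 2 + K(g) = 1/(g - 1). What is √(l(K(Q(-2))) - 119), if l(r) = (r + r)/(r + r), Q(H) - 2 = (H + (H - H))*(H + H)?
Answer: I*√118 ≈ 10.863*I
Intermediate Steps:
Q(H) = 2 + 2*H² (Q(H) = 2 + (H + (H - H))*(H + H) = 2 + (H + 0)*(2*H) = 2 + H*(2*H) = 2 + 2*H²)
K(g) = -2 + 1/(-1 + g) (K(g) = -2 + 1/(g - 1) = -2 + 1/(-1 + g))
l(r) = 1 (l(r) = (2*r)/((2*r)) = (2*r)*(1/(2*r)) = 1)
√(l(K(Q(-2))) - 119) = √(1 - 119) = √(-118) = I*√118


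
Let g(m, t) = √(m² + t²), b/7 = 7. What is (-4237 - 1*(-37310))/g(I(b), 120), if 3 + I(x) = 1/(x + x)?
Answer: 3241154*√138383449/138383449 ≈ 275.52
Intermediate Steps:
b = 49 (b = 7*7 = 49)
I(x) = -3 + 1/(2*x) (I(x) = -3 + 1/(x + x) = -3 + 1/(2*x))
(-4237 - 1*(-37310))/g(I(b), 120) = (-4237 - 1*(-37310))/(√((-3 + (½)/49)² + 120²)) = (-4237 + 37310)/(√((-3 + (½)*(1/49))² + 14400)) = 33073/(√((-3 + 1/98)² + 14400)) = 33073/(√((-293/98)² + 14400)) = 33073/(√(85849/9604 + 14400)) = 33073/(√(138383449/9604)) = 33073/((√138383449/98)) = 33073*(98*√138383449/138383449) = 3241154*√138383449/138383449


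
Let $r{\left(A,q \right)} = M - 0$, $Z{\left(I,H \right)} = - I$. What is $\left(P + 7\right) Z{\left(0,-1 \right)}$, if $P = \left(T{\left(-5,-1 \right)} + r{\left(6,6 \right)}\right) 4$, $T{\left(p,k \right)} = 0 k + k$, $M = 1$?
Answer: $0$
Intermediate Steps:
$T{\left(p,k \right)} = k$ ($T{\left(p,k \right)} = 0 + k = k$)
$r{\left(A,q \right)} = 1$ ($r{\left(A,q \right)} = 1 - 0 = 1 + 0 = 1$)
$P = 0$ ($P = \left(-1 + 1\right) 4 = 0 \cdot 4 = 0$)
$\left(P + 7\right) Z{\left(0,-1 \right)} = \left(0 + 7\right) \left(\left(-1\right) 0\right) = 7 \cdot 0 = 0$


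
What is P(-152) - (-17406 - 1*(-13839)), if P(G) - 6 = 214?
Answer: 3787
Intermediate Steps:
P(G) = 220 (P(G) = 6 + 214 = 220)
P(-152) - (-17406 - 1*(-13839)) = 220 - (-17406 - 1*(-13839)) = 220 - (-17406 + 13839) = 220 - 1*(-3567) = 220 + 3567 = 3787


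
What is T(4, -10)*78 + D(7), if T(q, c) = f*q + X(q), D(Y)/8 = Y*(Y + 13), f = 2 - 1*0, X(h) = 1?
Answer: 1822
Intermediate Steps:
f = 2 (f = 2 + 0 = 2)
D(Y) = 8*Y*(13 + Y) (D(Y) = 8*(Y*(Y + 13)) = 8*(Y*(13 + Y)) = 8*Y*(13 + Y))
T(q, c) = 1 + 2*q (T(q, c) = 2*q + 1 = 1 + 2*q)
T(4, -10)*78 + D(7) = (1 + 2*4)*78 + 8*7*(13 + 7) = (1 + 8)*78 + 8*7*20 = 9*78 + 1120 = 702 + 1120 = 1822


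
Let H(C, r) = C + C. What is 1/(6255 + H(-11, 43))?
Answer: 1/6233 ≈ 0.00016044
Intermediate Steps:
H(C, r) = 2*C
1/(6255 + H(-11, 43)) = 1/(6255 + 2*(-11)) = 1/(6255 - 22) = 1/6233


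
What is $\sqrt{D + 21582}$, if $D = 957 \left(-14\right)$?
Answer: $2 \sqrt{2046} \approx 90.465$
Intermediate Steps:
$D = -13398$
$\sqrt{D + 21582} = \sqrt{-13398 + 21582} = \sqrt{8184} = 2 \sqrt{2046}$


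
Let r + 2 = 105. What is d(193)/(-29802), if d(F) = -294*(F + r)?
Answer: 14504/4967 ≈ 2.9201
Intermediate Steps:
r = 103 (r = -2 + 105 = 103)
d(F) = -30282 - 294*F (d(F) = -294*(F + 103) = -294*(103 + F) = -30282 - 294*F)
d(193)/(-29802) = (-30282 - 294*193)/(-29802) = (-30282 - 56742)*(-1/29802) = -87024*(-1/29802) = 14504/4967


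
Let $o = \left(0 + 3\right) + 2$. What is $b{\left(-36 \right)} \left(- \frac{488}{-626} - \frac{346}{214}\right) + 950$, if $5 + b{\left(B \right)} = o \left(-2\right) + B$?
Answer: $\frac{33246541}{33491} \approx 992.7$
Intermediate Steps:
$o = 5$ ($o = 3 + 2 = 5$)
$b{\left(B \right)} = -15 + B$ ($b{\left(B \right)} = -5 + \left(5 \left(-2\right) + B\right) = -5 + \left(-10 + B\right) = -15 + B$)
$b{\left(-36 \right)} \left(- \frac{488}{-626} - \frac{346}{214}\right) + 950 = \left(-15 - 36\right) \left(- \frac{488}{-626} - \frac{346}{214}\right) + 950 = - 51 \left(\left(-488\right) \left(- \frac{1}{626}\right) - \frac{173}{107}\right) + 950 = - 51 \left(\frac{244}{313} - \frac{173}{107}\right) + 950 = \left(-51\right) \left(- \frac{28041}{33491}\right) + 950 = \frac{1430091}{33491} + 950 = \frac{33246541}{33491}$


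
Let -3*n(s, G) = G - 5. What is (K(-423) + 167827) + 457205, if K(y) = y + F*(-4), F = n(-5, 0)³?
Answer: 16863943/27 ≈ 6.2459e+5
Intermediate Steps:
n(s, G) = 5/3 - G/3 (n(s, G) = -(G - 5)/3 = -(-5 + G)/3 = 5/3 - G/3)
F = 125/27 (F = (5/3 - ⅓*0)³ = (5/3 + 0)³ = (5/3)³ = 125/27 ≈ 4.6296)
K(y) = -500/27 + y (K(y) = y + (125/27)*(-4) = y - 500/27 = -500/27 + y)
(K(-423) + 167827) + 457205 = ((-500/27 - 423) + 167827) + 457205 = (-11921/27 + 167827) + 457205 = 4519408/27 + 457205 = 16863943/27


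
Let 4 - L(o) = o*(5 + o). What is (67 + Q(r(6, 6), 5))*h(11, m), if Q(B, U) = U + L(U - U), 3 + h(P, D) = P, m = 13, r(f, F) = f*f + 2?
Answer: 608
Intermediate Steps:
r(f, F) = 2 + f**2 (r(f, F) = f**2 + 2 = 2 + f**2)
L(o) = 4 - o*(5 + o)
h(P, D) = -3 + P
Q(B, U) = 4 + U (Q(B, U) = U + (4 - (U - U)**2 - 5*(U - U)) = U + (4 - 1*0**2 - 5*0) = U + (4 - 1*0 + 0) = U + (4 + 0 + 0) = U + 4 = 4 + U)
(67 + Q(r(6, 6), 5))*h(11, m) = (67 + (4 + 5))*(-3 + 11) = (67 + 9)*8 = 76*8 = 608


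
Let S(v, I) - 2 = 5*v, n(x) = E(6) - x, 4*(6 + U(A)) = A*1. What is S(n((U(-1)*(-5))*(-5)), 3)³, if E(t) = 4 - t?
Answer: 29589645357/64 ≈ 4.6234e+8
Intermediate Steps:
U(A) = -6 + A/4 (U(A) = -6 + (A*1)/4 = -6 + A/4)
n(x) = -2 - x (n(x) = (4 - 1*6) - x = (4 - 6) - x = -2 - x)
S(v, I) = 2 + 5*v
S(n((U(-1)*(-5))*(-5)), 3)³ = (2 + 5*(-2 - (-6 + (¼)*(-1))*(-5)*(-5)))³ = (2 + 5*(-2 - (-6 - ¼)*(-5)*(-5)))³ = (2 + 5*(-2 - (-25/4*(-5))*(-5)))³ = (2 + 5*(-2 - 125*(-5)/4))³ = (2 + 5*(-2 - 1*(-625/4)))³ = (2 + 5*(-2 + 625/4))³ = (2 + 5*(617/4))³ = (2 + 3085/4)³ = (3093/4)³ = 29589645357/64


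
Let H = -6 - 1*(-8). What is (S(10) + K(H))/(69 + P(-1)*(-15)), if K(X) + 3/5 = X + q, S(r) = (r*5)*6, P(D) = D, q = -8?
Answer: 489/140 ≈ 3.4929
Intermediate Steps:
H = 2 (H = -6 + 8 = 2)
S(r) = 30*r (S(r) = (5*r)*6 = 30*r)
K(X) = -43/5 + X (K(X) = -⅗ + (X - 8) = -⅗ + (-8 + X) = -43/5 + X)
(S(10) + K(H))/(69 + P(-1)*(-15)) = (30*10 + (-43/5 + 2))/(69 - 1*(-15)) = (300 - 33/5)/(69 + 15) = (1467/5)/84 = (1467/5)*(1/84) = 489/140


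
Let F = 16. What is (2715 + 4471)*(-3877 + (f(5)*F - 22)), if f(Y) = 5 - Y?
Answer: -28018214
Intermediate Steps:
(2715 + 4471)*(-3877 + (f(5)*F - 22)) = (2715 + 4471)*(-3877 + ((5 - 1*5)*16 - 22)) = 7186*(-3877 + ((5 - 5)*16 - 22)) = 7186*(-3877 + (0*16 - 22)) = 7186*(-3877 + (0 - 22)) = 7186*(-3877 - 22) = 7186*(-3899) = -28018214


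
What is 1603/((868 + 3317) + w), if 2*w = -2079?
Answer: 3206/6291 ≈ 0.50962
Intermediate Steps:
w = -2079/2 (w = (½)*(-2079) = -2079/2 ≈ -1039.5)
1603/((868 + 3317) + w) = 1603/((868 + 3317) - 2079/2) = 1603/(4185 - 2079/2) = 1603/(6291/2) = 1603*(2/6291) = 3206/6291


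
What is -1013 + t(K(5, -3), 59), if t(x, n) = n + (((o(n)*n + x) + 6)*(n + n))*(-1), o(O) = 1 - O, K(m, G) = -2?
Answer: 402370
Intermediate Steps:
t(x, n) = n - 2*n*(6 + x + n*(1 - n)) (t(x, n) = n + ((((1 - n)*n + x) + 6)*(n + n))*(-1) = n + (((n*(1 - n) + x) + 6)*(2*n))*(-1) = n + (((x + n*(1 - n)) + 6)*(2*n))*(-1) = n + ((6 + x + n*(1 - n))*(2*n))*(-1) = n + (2*n*(6 + x + n*(1 - n)))*(-1) = n - 2*n*(6 + x + n*(1 - n)))
-1013 + t(K(5, -3), 59) = -1013 - 1*59*(11 + 2*(-2) - 2*59*(-1 + 59)) = -1013 - 1*59*(11 - 4 - 2*59*58) = -1013 - 1*59*(11 - 4 - 6844) = -1013 - 1*59*(-6837) = -1013 + 403383 = 402370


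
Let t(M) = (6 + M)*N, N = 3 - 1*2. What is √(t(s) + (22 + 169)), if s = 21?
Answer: √218 ≈ 14.765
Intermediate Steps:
N = 1 (N = 3 - 2 = 1)
t(M) = 6 + M (t(M) = (6 + M)*1 = 6 + M)
√(t(s) + (22 + 169)) = √((6 + 21) + (22 + 169)) = √(27 + 191) = √218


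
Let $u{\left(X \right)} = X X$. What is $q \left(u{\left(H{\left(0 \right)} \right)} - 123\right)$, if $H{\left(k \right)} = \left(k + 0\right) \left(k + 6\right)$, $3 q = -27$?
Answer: $1107$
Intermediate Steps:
$q = -9$ ($q = \frac{1}{3} \left(-27\right) = -9$)
$H{\left(k \right)} = k \left(6 + k\right)$
$u{\left(X \right)} = X^{2}$
$q \left(u{\left(H{\left(0 \right)} \right)} - 123\right) = - 9 \left(\left(0 \left(6 + 0\right)\right)^{2} - 123\right) = - 9 \left(\left(0 \cdot 6\right)^{2} - 123\right) = - 9 \left(0^{2} - 123\right) = - 9 \left(0 - 123\right) = \left(-9\right) \left(-123\right) = 1107$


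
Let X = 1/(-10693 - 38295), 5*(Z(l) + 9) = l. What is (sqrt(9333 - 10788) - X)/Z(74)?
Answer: 5/1420652 + 5*I*sqrt(1455)/29 ≈ 3.5195e-6 + 6.5766*I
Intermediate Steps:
Z(l) = -9 + l/5
X = -1/48988 (X = 1/(-48988) = -1/48988 ≈ -2.0413e-5)
(sqrt(9333 - 10788) - X)/Z(74) = (sqrt(9333 - 10788) - 1*(-1/48988))/(-9 + (1/5)*74) = (sqrt(-1455) + 1/48988)/(-9 + 74/5) = (I*sqrt(1455) + 1/48988)/(29/5) = (1/48988 + I*sqrt(1455))*(5/29) = 5/1420652 + 5*I*sqrt(1455)/29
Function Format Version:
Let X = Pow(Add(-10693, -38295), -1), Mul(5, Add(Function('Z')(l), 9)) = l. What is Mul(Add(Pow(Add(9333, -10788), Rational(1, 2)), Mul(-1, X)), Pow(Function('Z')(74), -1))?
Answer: Add(Rational(5, 1420652), Mul(Rational(5, 29), I, Pow(1455, Rational(1, 2)))) ≈ Add(3.5195e-6, Mul(6.5766, I))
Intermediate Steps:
Function('Z')(l) = Add(-9, Mul(Rational(1, 5), l))
X = Rational(-1, 48988) (X = Pow(-48988, -1) = Rational(-1, 48988) ≈ -2.0413e-5)
Mul(Add(Pow(Add(9333, -10788), Rational(1, 2)), Mul(-1, X)), Pow(Function('Z')(74), -1)) = Mul(Add(Pow(Add(9333, -10788), Rational(1, 2)), Mul(-1, Rational(-1, 48988))), Pow(Add(-9, Mul(Rational(1, 5), 74)), -1)) = Mul(Add(Pow(-1455, Rational(1, 2)), Rational(1, 48988)), Pow(Add(-9, Rational(74, 5)), -1)) = Mul(Add(Mul(I, Pow(1455, Rational(1, 2))), Rational(1, 48988)), Pow(Rational(29, 5), -1)) = Mul(Add(Rational(1, 48988), Mul(I, Pow(1455, Rational(1, 2)))), Rational(5, 29)) = Add(Rational(5, 1420652), Mul(Rational(5, 29), I, Pow(1455, Rational(1, 2))))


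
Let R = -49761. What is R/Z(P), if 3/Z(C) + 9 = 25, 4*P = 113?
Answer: -265392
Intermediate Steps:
P = 113/4 (P = (¼)*113 = 113/4 ≈ 28.250)
Z(C) = 3/16 (Z(C) = 3/(-9 + 25) = 3/16)
R/Z(P) = -49761/3/16 = -49761*16/3 = -265392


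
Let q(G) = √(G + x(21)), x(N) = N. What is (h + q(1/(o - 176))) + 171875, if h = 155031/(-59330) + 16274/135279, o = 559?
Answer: 1379466458254021/8026103070 + 2*√770213/383 ≈ 1.7188e+5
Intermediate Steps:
q(G) = √(21 + G) (q(G) = √(G + 21) = √(21 + G))
h = -20006902229/8026103070 (h = 155031*(-1/59330) + 16274*(1/135279) = -155031/59330 + 16274/135279 = -20006902229/8026103070 ≈ -2.4927)
(h + q(1/(o - 176))) + 171875 = (-20006902229/8026103070 + √(21 + 1/(559 - 176))) + 171875 = (-20006902229/8026103070 + √(21 + 1/383)) + 171875 = (-20006902229/8026103070 + √(8044/383)) + 171875 = (-20006902229/8026103070 + 2*√770213/383) + 171875 = 1379466458254021/8026103070 + 2*√770213/383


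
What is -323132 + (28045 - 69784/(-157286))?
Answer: -23206492049/78643 ≈ -2.9509e+5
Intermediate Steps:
-323132 + (28045 - 69784/(-157286)) = -323132 + (28045 - 69784*(-1/157286)) = -323132 + (28045 + 34892/78643) = -323132 + 2205577827/78643 = -23206492049/78643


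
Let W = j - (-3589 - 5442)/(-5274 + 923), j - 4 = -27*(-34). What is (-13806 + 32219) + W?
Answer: 84117554/4351 ≈ 19333.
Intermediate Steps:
j = 922 (j = 4 - 27*(-34) = 4 + 918 = 922)
W = 4002591/4351 (W = 922 - (-3589 - 5442)/(-5274 + 923) = 922 - (-9031)/(-4351) = 922 - (-9031)*(-1)/4351 = 922 - 1*9031/4351 = 922 - 9031/4351 = 4002591/4351 ≈ 919.92)
(-13806 + 32219) + W = (-13806 + 32219) + 4002591/4351 = 18413 + 4002591/4351 = 84117554/4351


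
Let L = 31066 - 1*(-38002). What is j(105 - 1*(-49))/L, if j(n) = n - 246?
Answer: -23/17267 ≈ -0.0013320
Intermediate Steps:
j(n) = -246 + n
L = 69068 (L = 31066 + 38002 = 69068)
j(105 - 1*(-49))/L = (-246 + (105 - 1*(-49)))/69068 = (-246 + (105 + 49))*(1/69068) = (-246 + 154)*(1/69068) = -92*1/69068 = -23/17267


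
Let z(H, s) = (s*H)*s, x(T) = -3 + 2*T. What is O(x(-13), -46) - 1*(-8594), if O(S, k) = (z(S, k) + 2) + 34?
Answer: -52734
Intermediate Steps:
z(H, s) = H*s**2 (z(H, s) = (H*s)*s = H*s**2)
O(S, k) = 36 + S*k**2 (O(S, k) = (S*k**2 + 2) + 34 = (2 + S*k**2) + 34 = 36 + S*k**2)
O(x(-13), -46) - 1*(-8594) = (36 + (-3 + 2*(-13))*(-46)**2) - 1*(-8594) = (36 + (-3 - 26)*2116) + 8594 = (36 - 29*2116) + 8594 = (36 - 61364) + 8594 = -61328 + 8594 = -52734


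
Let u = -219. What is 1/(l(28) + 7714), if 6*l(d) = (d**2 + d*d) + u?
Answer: 6/47633 ≈ 0.00012596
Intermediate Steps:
l(d) = -73/2 + d**2/3 (l(d) = ((d**2 + d*d) - 219)/6 = ((d**2 + d**2) - 219)/6 = (2*d**2 - 219)/6 = (-219 + 2*d**2)/6 = -73/2 + d**2/3)
1/(l(28) + 7714) = 1/((-73/2 + (1/3)*28**2) + 7714) = 1/((-73/2 + (1/3)*784) + 7714) = 1/((-73/2 + 784/3) + 7714) = 1/(1349/6 + 7714) = 1/(47633/6) = 6/47633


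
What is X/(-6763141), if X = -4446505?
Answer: 635215/966163 ≈ 0.65746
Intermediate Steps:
X/(-6763141) = -4446505/(-6763141) = -4446505*(-1/6763141) = 635215/966163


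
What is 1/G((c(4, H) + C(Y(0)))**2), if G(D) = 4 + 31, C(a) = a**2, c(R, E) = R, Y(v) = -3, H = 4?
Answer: 1/35 ≈ 0.028571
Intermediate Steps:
G(D) = 35
1/G((c(4, H) + C(Y(0)))**2) = 1/35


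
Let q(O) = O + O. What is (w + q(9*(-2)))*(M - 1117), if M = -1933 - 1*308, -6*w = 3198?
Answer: 1910702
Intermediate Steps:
w = -533 (w = -⅙*3198 = -533)
q(O) = 2*O
M = -2241 (M = -1933 - 308 = -2241)
(w + q(9*(-2)))*(M - 1117) = (-533 + 2*(9*(-2)))*(-2241 - 1117) = (-533 + 2*(-18))*(-3358) = (-533 - 36)*(-3358) = -569*(-3358) = 1910702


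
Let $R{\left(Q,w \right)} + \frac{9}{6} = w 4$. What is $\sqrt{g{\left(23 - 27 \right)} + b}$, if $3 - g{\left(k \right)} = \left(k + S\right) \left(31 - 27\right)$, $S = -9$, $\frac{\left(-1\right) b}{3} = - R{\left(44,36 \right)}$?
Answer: $\frac{\sqrt{1930}}{2} \approx 21.966$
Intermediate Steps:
$R{\left(Q,w \right)} = - \frac{3}{2} + 4 w$ ($R{\left(Q,w \right)} = - \frac{3}{2} + w 4 = - \frac{3}{2} + 4 w$)
$b = \frac{855}{2}$ ($b = - 3 \left(- (- \frac{3}{2} + 4 \cdot 36)\right) = - 3 \left(- (- \frac{3}{2} + 144)\right) = - 3 \left(\left(-1\right) \frac{285}{2}\right) = \left(-3\right) \left(- \frac{285}{2}\right) = \frac{855}{2} \approx 427.5$)
$g{\left(k \right)} = 39 - 4 k$ ($g{\left(k \right)} = 3 - \left(k - 9\right) \left(31 - 27\right) = 3 - \left(-9 + k\right) 4 = 3 - \left(-36 + 4 k\right) = 39 - 4 k$)
$\sqrt{g{\left(23 - 27 \right)} + b} = \sqrt{\left(39 - 4 \left(23 - 27\right)\right) + \frac{855}{2}} = \sqrt{\left(39 - -16\right) + \frac{855}{2}} = \sqrt{\left(39 + 16\right) + \frac{855}{2}} = \sqrt{55 + \frac{855}{2}} = \sqrt{\frac{965}{2}} = \frac{\sqrt{1930}}{2}$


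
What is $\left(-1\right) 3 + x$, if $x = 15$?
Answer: $12$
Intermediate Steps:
$\left(-1\right) 3 + x = \left(-1\right) 3 + 15 = -3 + 15 = 12$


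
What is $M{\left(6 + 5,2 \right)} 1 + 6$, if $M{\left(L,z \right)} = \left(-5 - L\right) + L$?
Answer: $1$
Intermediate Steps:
$M{\left(L,z \right)} = -5$
$M{\left(6 + 5,2 \right)} 1 + 6 = \left(-5\right) 1 + 6 = -5 + 6 = 1$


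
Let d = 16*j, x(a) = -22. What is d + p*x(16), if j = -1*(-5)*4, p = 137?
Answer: -2694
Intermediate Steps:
j = 20 (j = 5*4 = 20)
d = 320 (d = 16*20 = 320)
d + p*x(16) = 320 + 137*(-22) = 320 - 3014 = -2694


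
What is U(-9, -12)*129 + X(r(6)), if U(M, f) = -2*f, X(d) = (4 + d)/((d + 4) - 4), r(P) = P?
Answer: 9293/3 ≈ 3097.7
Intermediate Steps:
X(d) = (4 + d)/d (X(d) = (4 + d)/((4 + d) - 4) = (4 + d)/d)
U(-9, -12)*129 + X(r(6)) = -2*(-12)*129 + (4 + 6)/6 = 24*129 + (⅙)*10 = 3096 + 5/3 = 9293/3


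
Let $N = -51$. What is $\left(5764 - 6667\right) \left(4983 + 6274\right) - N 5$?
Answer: $-10164816$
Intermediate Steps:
$\left(5764 - 6667\right) \left(4983 + 6274\right) - N 5 = \left(5764 - 6667\right) \left(4983 + 6274\right) - \left(-51\right) 5 = \left(-903\right) 11257 - -255 = -10165071 + 255 = -10164816$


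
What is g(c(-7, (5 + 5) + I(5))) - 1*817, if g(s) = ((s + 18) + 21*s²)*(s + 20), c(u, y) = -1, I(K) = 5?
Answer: -95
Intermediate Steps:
g(s) = (20 + s)*(18 + s + 21*s²) (g(s) = ((18 + s) + 21*s²)*(20 + s) = (18 + s + 21*s²)*(20 + s) = (20 + s)*(18 + s + 21*s²))
g(c(-7, (5 + 5) + I(5))) - 1*817 = (360 + 21*(-1)³ + 38*(-1) + 421*(-1)²) - 1*817 = (360 + 21*(-1) - 38 + 421*1) - 817 = (360 - 21 - 38 + 421) - 817 = 722 - 817 = -95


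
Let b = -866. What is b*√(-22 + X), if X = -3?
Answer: -4330*I ≈ -4330.0*I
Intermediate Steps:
b*√(-22 + X) = -866*√(-22 - 3) = -4330*I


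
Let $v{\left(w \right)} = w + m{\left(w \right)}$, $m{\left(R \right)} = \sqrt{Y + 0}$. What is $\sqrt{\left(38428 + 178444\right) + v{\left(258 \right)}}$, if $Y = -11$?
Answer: $\sqrt{217130 + i \sqrt{11}} \approx 465.97 + 0.004 i$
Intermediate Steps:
$m{\left(R \right)} = i \sqrt{11}$ ($m{\left(R \right)} = \sqrt{-11 + 0} = \sqrt{-11} = i \sqrt{11}$)
$v{\left(w \right)} = w + i \sqrt{11}$
$\sqrt{\left(38428 + 178444\right) + v{\left(258 \right)}} = \sqrt{\left(38428 + 178444\right) + \left(258 + i \sqrt{11}\right)} = \sqrt{216872 + \left(258 + i \sqrt{11}\right)} = \sqrt{217130 + i \sqrt{11}}$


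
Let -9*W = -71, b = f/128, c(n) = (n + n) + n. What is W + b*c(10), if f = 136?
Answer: 2863/72 ≈ 39.764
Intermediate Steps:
c(n) = 3*n (c(n) = 2*n + n = 3*n)
b = 17/16 (b = 136/128 = 136*(1/128) = 17/16 ≈ 1.0625)
W = 71/9 (W = -⅑*(-71) = 71/9 ≈ 7.8889)
W + b*c(10) = 71/9 + 17*(3*10)/16 = 71/9 + (17/16)*30 = 71/9 + 255/8 = 2863/72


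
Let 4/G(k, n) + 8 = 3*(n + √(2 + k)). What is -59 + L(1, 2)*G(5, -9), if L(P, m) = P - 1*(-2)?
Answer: -4927/83 - 18*√7/581 ≈ -59.443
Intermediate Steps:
G(k, n) = 4/(-8 + 3*n + 3*√(2 + k)) (G(k, n) = 4/(-8 + 3*(n + √(2 + k))) = 4/(-8 + (3*n + 3*√(2 + k))) = 4/(-8 + 3*n + 3*√(2 + k)))
L(P, m) = 2 + P (L(P, m) = P + 2 = 2 + P)
-59 + L(1, 2)*G(5, -9) = -59 + (2 + 1)*(4/(-8 + 3*(-9) + 3*√(2 + 5))) = -59 + 3*(4/(-8 - 27 + 3*√7)) = -59 + 3*(4/(-35 + 3*√7)) = -59 + 12/(-35 + 3*√7)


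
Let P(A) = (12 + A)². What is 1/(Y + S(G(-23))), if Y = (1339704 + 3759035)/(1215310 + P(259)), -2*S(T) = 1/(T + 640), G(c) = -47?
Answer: 1528458686/6045815703 ≈ 0.25281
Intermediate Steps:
S(T) = -1/(2*(640 + T)) (S(T) = -1/(2*(T + 640)) = -1/(2*(640 + T)))
Y = 5098739/1288751 (Y = (1339704 + 3759035)/(1215310 + (12 + 259)²) = 5098739/(1215310 + 271²) = 5098739/(1215310 + 73441) = 5098739/1288751 ≈ 3.9563)
1/(Y + S(G(-23))) = 1/(5098739/1288751 - 1/(1280 + 2*(-47))) = 1/(5098739/1288751 - 1/(1280 - 94)) = 1/(5098739/1288751 - 1/1186) = 1/(6045815703/1528458686) = 1528458686/6045815703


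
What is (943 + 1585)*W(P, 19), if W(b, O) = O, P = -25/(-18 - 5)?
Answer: 48032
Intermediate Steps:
P = 25/23 (P = -25/(-23) = -25*(-1/23) = 25/23 ≈ 1.0870)
(943 + 1585)*W(P, 19) = (943 + 1585)*19 = 2528*19 = 48032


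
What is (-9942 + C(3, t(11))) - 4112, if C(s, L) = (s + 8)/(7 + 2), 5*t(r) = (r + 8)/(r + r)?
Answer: -126475/9 ≈ -14053.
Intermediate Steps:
t(r) = (8 + r)/(10*r) (t(r) = ((r + 8)/(r + r))/5 = ((8 + r)/((2*r)))/5 = ((8 + r)*(1/(2*r)))/5 = ((8 + r)/(2*r))/5 = (8 + r)/(10*r))
C(s, L) = 8/9 + s/9 (C(s, L) = (8 + s)/9 = (8 + s)*(1/9) = 8/9 + s/9)
(-9942 + C(3, t(11))) - 4112 = (-9942 + (8/9 + (1/9)*3)) - 4112 = (-9942 + (8/9 + 1/3)) - 4112 = (-9942 + 11/9) - 4112 = -89467/9 - 4112 = -126475/9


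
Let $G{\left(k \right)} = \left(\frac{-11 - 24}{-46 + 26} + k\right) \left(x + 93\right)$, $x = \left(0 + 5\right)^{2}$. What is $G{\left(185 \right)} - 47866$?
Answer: $- \frac{51659}{2} \approx -25830.0$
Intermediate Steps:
$x = 25$ ($x = 5^{2} = 25$)
$G{\left(k \right)} = \frac{413}{2} + 118 k$ ($G{\left(k \right)} = \left(\frac{-11 - 24}{-46 + 26} + k\right) \left(25 + 93\right) = \left(- \frac{35}{-20} + k\right) 118 = \left(\left(-35\right) \left(- \frac{1}{20}\right) + k\right) 118 = \left(\frac{7}{4} + k\right) 118 = \frac{413}{2} + 118 k$)
$G{\left(185 \right)} - 47866 = \left(\frac{413}{2} + 118 \cdot 185\right) - 47866 = \left(\frac{413}{2} + 21830\right) - 47866 = \frac{44073}{2} - 47866 = - \frac{51659}{2}$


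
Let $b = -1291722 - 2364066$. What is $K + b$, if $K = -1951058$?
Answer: $-5606846$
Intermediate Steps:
$b = -3655788$
$K + b = -1951058 - 3655788 = -5606846$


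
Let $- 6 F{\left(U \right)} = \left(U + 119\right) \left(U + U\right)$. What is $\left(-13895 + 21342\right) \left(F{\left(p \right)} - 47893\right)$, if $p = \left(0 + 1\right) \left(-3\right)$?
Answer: $-355795319$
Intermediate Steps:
$p = -3$ ($p = 1 \left(-3\right) = -3$)
$F{\left(U \right)} = - \frac{U \left(119 + U\right)}{3}$ ($F{\left(U \right)} = - \frac{\left(U + 119\right) \left(U + U\right)}{6} = - \frac{\left(119 + U\right) 2 U}{6} = - \frac{2 U \left(119 + U\right)}{6} = - \frac{U \left(119 + U\right)}{3}$)
$\left(-13895 + 21342\right) \left(F{\left(p \right)} - 47893\right) = \left(-13895 + 21342\right) \left(\left(- \frac{1}{3}\right) \left(-3\right) \left(119 - 3\right) - 47893\right) = 7447 \left(\left(- \frac{1}{3}\right) \left(-3\right) 116 - 47893\right) = 7447 \left(116 - 47893\right) = 7447 \left(-47777\right) = -355795319$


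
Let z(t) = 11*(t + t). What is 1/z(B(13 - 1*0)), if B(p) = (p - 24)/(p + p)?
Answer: -13/121 ≈ -0.10744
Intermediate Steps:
B(p) = (-24 + p)/(2*p) (B(p) = (-24 + p)/((2*p)) = (-24 + p)*(1/(2*p)) = (-24 + p)/(2*p))
z(t) = 22*t (z(t) = 11*(2*t) = 22*t)
1/z(B(13 - 1*0)) = 1/(22*((-24 + (13 - 1*0))/(2*(13 - 1*0)))) = 1/(22*((-24 + (13 + 0))/(2*(13 + 0)))) = 1/(22*((½)*(-24 + 13)/13)) = 1/(22*((½)*(1/13)*(-11))) = 1/(22*(-11/26)) = 1/(-121/13) = -13/121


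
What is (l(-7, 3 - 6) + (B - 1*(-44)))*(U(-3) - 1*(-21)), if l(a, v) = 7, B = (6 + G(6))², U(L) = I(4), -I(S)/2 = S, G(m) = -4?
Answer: 715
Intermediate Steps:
I(S) = -2*S
U(L) = -8 (U(L) = -2*4 = -8)
B = 4 (B = (6 - 4)² = 2² = 4)
(l(-7, 3 - 6) + (B - 1*(-44)))*(U(-3) - 1*(-21)) = (7 + (4 - 1*(-44)))*(-8 - 1*(-21)) = (7 + (4 + 44))*(-8 + 21) = (7 + 48)*13 = 55*13 = 715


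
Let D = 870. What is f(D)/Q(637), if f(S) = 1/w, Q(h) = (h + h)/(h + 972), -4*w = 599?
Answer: -3218/381563 ≈ -0.0084337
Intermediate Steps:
w = -599/4 (w = -1/4*599 = -599/4 ≈ -149.75)
Q(h) = 2*h/(972 + h) (Q(h) = (2*h)/(972 + h) = 2*h/(972 + h))
f(S) = -4/599 (f(S) = 1/(-599/4) = -4/599)
f(D)/Q(637) = -4/(599*(2*637/(972 + 637))) = -4/(599*(2*637/1609)) = -4/(599*(2*637*(1/1609))) = -4/(599*1274/1609) = -4/599*1609/1274 = -3218/381563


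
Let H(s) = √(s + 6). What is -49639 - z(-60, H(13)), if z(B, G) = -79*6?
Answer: -49165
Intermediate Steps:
H(s) = √(6 + s)
z(B, G) = -474
-49639 - z(-60, H(13)) = -49639 - 1*(-474) = -49639 + 474 = -49165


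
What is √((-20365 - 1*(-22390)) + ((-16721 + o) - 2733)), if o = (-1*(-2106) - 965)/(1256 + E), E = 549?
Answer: 6*I*√4369195/95 ≈ 132.02*I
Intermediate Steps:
o = 1141/1805 (o = (-1*(-2106) - 965)/(1256 + 549) = (2106 - 965)/1805 = 1141*(1/1805) = 1141/1805 ≈ 0.63213)
√((-20365 - 1*(-22390)) + ((-16721 + o) - 2733)) = √((-20365 - 1*(-22390)) + ((-16721 + 1141/1805) - 2733)) = √((-20365 + 22390) + (-30180264/1805 - 2733)) = √(2025 - 35113329/1805) = √(-31458204/1805) = 6*I*√4369195/95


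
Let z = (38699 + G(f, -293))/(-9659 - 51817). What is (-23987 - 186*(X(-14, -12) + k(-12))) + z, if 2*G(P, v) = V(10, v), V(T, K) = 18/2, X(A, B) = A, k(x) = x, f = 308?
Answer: -2354731159/122952 ≈ -19152.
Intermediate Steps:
V(T, K) = 9 (V(T, K) = 18*(1/2) = 9)
G(P, v) = 9/2 (G(P, v) = (1/2)*9 = 9/2)
z = -77407/122952 (z = (38699 + 9/2)/(-9659 - 51817) = (77407/2)/(-61476) = (77407/2)*(-1/61476) = -77407/122952 ≈ -0.62957)
(-23987 - 186*(X(-14, -12) + k(-12))) + z = (-23987 - 186*(-14 - 12)) - 77407/122952 = (-23987 - 186*(-26)) - 77407/122952 = (-23987 + 4836) - 77407/122952 = -19151 - 77407/122952 = -2354731159/122952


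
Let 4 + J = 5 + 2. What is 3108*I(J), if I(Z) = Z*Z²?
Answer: 83916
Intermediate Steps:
J = 3 (J = -4 + (5 + 2) = -4 + 7 = 3)
I(Z) = Z³
3108*I(J) = 3108*3³ = 3108*27 = 83916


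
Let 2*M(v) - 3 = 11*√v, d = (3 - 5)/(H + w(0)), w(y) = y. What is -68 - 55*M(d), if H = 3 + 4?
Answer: -301/2 - 605*I*√14/14 ≈ -150.5 - 161.69*I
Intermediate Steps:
H = 7
d = -2/7 (d = (3 - 5)/(7 + 0) = -2/7 ≈ -0.28571)
M(v) = 3/2 + 11*√v/2 (M(v) = 3/2 + (11*√v)/2 = 3/2 + 11*√v/2)
-68 - 55*M(d) = -68 - 55*(3/2 + 11*√(-2/7)/2) = -68 - 55*(3/2 + 11*(I*√14/7)/2) = -68 - 55*(3/2 + 11*I*√14/14) = -68 + (-165/2 - 605*I*√14/14) = -301/2 - 605*I*√14/14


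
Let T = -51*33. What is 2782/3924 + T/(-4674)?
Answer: 816965/764199 ≈ 1.0690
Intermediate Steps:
T = -1683
2782/3924 + T/(-4674) = 2782/3924 - 1683/(-4674) = 2782*(1/3924) - 1683*(-1/4674) = 1391/1962 + 561/1558 = 816965/764199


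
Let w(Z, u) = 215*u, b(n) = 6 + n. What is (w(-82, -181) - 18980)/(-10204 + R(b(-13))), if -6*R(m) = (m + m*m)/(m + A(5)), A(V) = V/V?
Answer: 347370/61217 ≈ 5.6744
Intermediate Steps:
A(V) = 1
R(m) = -(m + m²)/(6*(1 + m)) (R(m) = -(m + m*m)/(6*(m + 1)) = -(m + m²)/(6*(1 + m)))
(w(-82, -181) - 18980)/(-10204 + R(b(-13))) = (215*(-181) - 18980)/(-10204 - (6 - 13)/6) = (-38915 - 18980)/(-10204 - ⅙*(-7)) = -57895/(-10204 + 7/6) = -57895/(-61217/6) = -57895*(-6/61217) = 347370/61217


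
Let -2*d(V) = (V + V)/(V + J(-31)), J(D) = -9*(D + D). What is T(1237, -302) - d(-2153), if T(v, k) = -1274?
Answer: -2029877/1595 ≈ -1272.7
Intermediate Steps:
J(D) = -18*D
d(V) = -V/(558 + V) (d(V) = -(V + V)/(2*(V - 18*(-31))) = -2*V/(2*(V + 558)) = -2*V/(2*(558 + V)) = -V/(558 + V))
T(1237, -302) - d(-2153) = -1274 - (-1)*(-2153)/(558 - 2153) = -1274 - (-1)*(-2153)/(-1595) = -1274 - (-1)*(-2153)*(-1)/1595 = -1274 - 1*(-2153/1595) = -1274 + 2153/1595 = -2029877/1595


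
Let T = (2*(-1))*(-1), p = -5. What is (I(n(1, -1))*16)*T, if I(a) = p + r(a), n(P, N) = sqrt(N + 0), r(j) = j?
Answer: -160 + 32*I ≈ -160.0 + 32.0*I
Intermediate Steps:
n(P, N) = sqrt(N)
I(a) = -5 + a
T = 2 (T = -2*(-1) = 2)
(I(n(1, -1))*16)*T = ((-5 + sqrt(-1))*16)*2 = ((-5 + I)*16)*2 = (-80 + 16*I)*2 = -160 + 32*I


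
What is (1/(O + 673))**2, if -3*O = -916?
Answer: 9/8614225 ≈ 1.0448e-6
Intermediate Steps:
O = 916/3 (O = -1/3*(-916) = 916/3 ≈ 305.33)
(1/(O + 673))**2 = (1/(916/3 + 673))**2 = (1/(2935/3))**2 = (3/2935)**2 = 9/8614225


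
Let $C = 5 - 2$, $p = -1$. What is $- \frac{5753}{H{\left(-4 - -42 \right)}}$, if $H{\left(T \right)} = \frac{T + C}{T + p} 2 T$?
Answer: $- \frac{212861}{3116} \approx -68.312$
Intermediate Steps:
$C = 3$
$H{\left(T \right)} = \frac{2 T \left(3 + T\right)}{-1 + T}$ ($H{\left(T \right)} = \frac{T + 3}{T - 1} \cdot 2 T = \frac{3 + T}{-1 + T} 2 T = \frac{2 \left(3 + T\right)}{-1 + T} T = \frac{2 T \left(3 + T\right)}{-1 + T}$)
$- \frac{5753}{H{\left(-4 - -42 \right)}} = - \frac{5753}{2 \left(-4 - -42\right) \frac{1}{-1 - -38} \left(3 - -38\right)} = - \frac{5753}{2 \left(-4 + 42\right) \frac{1}{-1 + \left(-4 + 42\right)} \left(3 + \left(-4 + 42\right)\right)} = - \frac{5753}{2 \cdot 38 \frac{1}{-1 + 38} \left(3 + 38\right)} = - \frac{5753}{2 \cdot 38 \cdot \frac{1}{37} \cdot 41} = - \frac{5753}{\frac{3116}{37}} = \left(-5753\right) \frac{37}{3116} = - \frac{212861}{3116}$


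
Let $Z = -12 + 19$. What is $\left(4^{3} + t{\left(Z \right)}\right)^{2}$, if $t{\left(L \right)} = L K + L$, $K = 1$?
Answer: $6084$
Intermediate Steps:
$Z = 7$
$t{\left(L \right)} = 2 L$ ($t{\left(L \right)} = L 1 + L = L + L = 2 L$)
$\left(4^{3} + t{\left(Z \right)}\right)^{2} = \left(4^{3} + 2 \cdot 7\right)^{2} = \left(64 + 14\right)^{2} = 78^{2} = 6084$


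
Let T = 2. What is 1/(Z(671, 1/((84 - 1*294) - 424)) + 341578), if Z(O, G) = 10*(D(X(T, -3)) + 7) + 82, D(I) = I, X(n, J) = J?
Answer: 1/341700 ≈ 2.9265e-6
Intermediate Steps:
Z(O, G) = 122 (Z(O, G) = 10*(-3 + 7) + 82 = 10*4 + 82 = 40 + 82 = 122)
1/(Z(671, 1/((84 - 1*294) - 424)) + 341578) = 1/(122 + 341578) = 1/341700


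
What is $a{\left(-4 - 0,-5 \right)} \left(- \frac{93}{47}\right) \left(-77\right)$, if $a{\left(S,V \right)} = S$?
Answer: $- \frac{28644}{47} \approx -609.45$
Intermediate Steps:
$a{\left(-4 - 0,-5 \right)} \left(- \frac{93}{47}\right) \left(-77\right) = \left(-4 - 0\right) \left(- \frac{93}{47}\right) \left(-77\right) = \left(-4 + 0\right) \left(\left(-93\right) \frac{1}{47}\right) \left(-77\right) = \left(-4\right) \left(- \frac{93}{47}\right) \left(-77\right) = \frac{372}{47} \left(-77\right) = - \frac{28644}{47}$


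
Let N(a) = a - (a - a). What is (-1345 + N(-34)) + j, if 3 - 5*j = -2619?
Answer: -4273/5 ≈ -854.60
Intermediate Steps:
N(a) = a (N(a) = a - 1*0 = a + 0 = a)
j = 2622/5 (j = 3/5 - 1/5*(-2619) = 3/5 + 2619/5 = 2622/5 ≈ 524.40)
(-1345 + N(-34)) + j = (-1345 - 34) + 2622/5 = -1379 + 2622/5 = -4273/5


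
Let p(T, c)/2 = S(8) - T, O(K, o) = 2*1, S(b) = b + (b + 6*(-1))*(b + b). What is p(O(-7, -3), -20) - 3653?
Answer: -3577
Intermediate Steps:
S(b) = b + 2*b*(-6 + b) (S(b) = b + (b - 6)*(2*b) = b + (-6 + b)*(2*b) = b + 2*b*(-6 + b))
O(K, o) = 2
p(T, c) = 80 - 2*T (p(T, c) = 2*(8*(-11 + 2*8) - T) = 2*(8*(-11 + 16) - T) = 2*(8*5 - T) = 2*(40 - T) = 80 - 2*T)
p(O(-7, -3), -20) - 3653 = (80 - 2*2) - 3653 = (80 - 4) - 3653 = 76 - 3653 = -3577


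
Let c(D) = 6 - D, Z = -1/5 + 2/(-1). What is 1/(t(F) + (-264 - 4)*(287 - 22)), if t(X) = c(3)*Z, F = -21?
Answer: -5/355133 ≈ -1.4079e-5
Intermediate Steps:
Z = -11/5 (Z = -1*⅕ + 2*(-1) = -⅕ - 2 = -11/5 ≈ -2.2000)
t(X) = -33/5 (t(X) = (6 - 1*3)*(-11/5) = (6 - 3)*(-11/5) = 3*(-11/5) = -33/5)
1/(t(F) + (-264 - 4)*(287 - 22)) = 1/(-33/5 + (-264 - 4)*(287 - 22)) = 1/(-33/5 - 268*265) = 1/(-33/5 - 71020) = 1/(-355133/5) = -5/355133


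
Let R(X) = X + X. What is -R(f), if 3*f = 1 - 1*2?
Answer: ⅔ ≈ 0.66667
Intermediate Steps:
f = -⅓ (f = (1 - 1*2)/3 = (1 - 2)/3 = (⅓)*(-1) = -⅓ ≈ -0.33333)
R(X) = 2*X
-R(f) = -2*(-1)/3 = -1*(-⅔) = ⅔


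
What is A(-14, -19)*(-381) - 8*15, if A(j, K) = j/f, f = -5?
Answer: -5934/5 ≈ -1186.8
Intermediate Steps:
A(j, K) = -j/5 (A(j, K) = j/(-5) = j*(-⅕) = -j/5)
A(-14, -19)*(-381) - 8*15 = -⅕*(-14)*(-381) - 8*15 = (14/5)*(-381) - 120 = -5334/5 - 120 = -5934/5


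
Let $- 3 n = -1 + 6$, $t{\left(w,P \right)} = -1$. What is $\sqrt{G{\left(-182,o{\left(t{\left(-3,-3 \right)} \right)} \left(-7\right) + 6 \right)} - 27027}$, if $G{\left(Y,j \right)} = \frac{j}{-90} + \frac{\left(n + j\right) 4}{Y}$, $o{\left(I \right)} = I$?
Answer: $\frac{i \sqrt{201432461230}}{2730} \approx 164.4 i$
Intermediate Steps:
$n = - \frac{5}{3}$ ($n = - \frac{-1 + 6}{3} = \left(- \frac{1}{3}\right) 5 = - \frac{5}{3} \approx -1.6667$)
$G{\left(Y,j \right)} = - \frac{j}{90} + \frac{- \frac{20}{3} + 4 j}{Y}$ ($G{\left(Y,j \right)} = \frac{j}{-90} + \frac{\left(- \frac{5}{3} + j\right) 4}{Y} = j \left(- \frac{1}{90}\right) + \frac{- \frac{20}{3} + 4 j}{Y} = - \frac{j}{90} + \frac{- \frac{20}{3} + 4 j}{Y}$)
$\sqrt{G{\left(-182,o{\left(t{\left(-3,-3 \right)} \right)} \left(-7\right) + 6 \right)} - 27027} = \sqrt{\frac{-600 + 360 \left(\left(-1\right) \left(-7\right) + 6\right) - - 182 \left(\left(-1\right) \left(-7\right) + 6\right)}{90 \left(-182\right)} - 27027} = \sqrt{\frac{1}{90} \left(- \frac{1}{182}\right) \left(-600 + 360 \left(7 + 6\right) - - 182 \left(7 + 6\right)\right) - 27027} = \sqrt{\frac{1}{90} \left(- \frac{1}{182}\right) \left(-600 + 360 \cdot 13 - \left(-182\right) 13\right) - 27027} = \sqrt{\frac{1}{90} \left(- \frac{1}{182}\right) \left(-600 + 4680 + 2366\right) - 27027} = \sqrt{\frac{1}{90} \left(- \frac{1}{182}\right) 6446 - 27027} = \sqrt{- \frac{3223}{8190} - 27027} = \sqrt{- \frac{221354353}{8190}} = \frac{i \sqrt{201432461230}}{2730}$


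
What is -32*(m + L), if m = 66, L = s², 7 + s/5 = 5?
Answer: -5312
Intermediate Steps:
s = -10 (s = -35 + 5*5 = -35 + 25 = -10)
L = 100 (L = (-10)² = 100)
-32*(m + L) = -32*(66 + 100) = -32*166 = -5312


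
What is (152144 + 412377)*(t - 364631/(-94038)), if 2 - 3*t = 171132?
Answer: -1009340280137943/31346 ≈ -3.2200e+10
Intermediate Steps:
t = -171130/3 (t = ⅔ - ⅓*171132 = ⅔ - 57044 = -171130/3 ≈ -57043.)
(152144 + 412377)*(t - 364631/(-94038)) = (152144 + 412377)*(-171130/3 - 364631/(-94038)) = 564521*(-171130/3 - 364631*(-1/94038)) = 564521*(-171130/3 + 364631/94038) = 564521*(-1787958783/31346) = -1009340280137943/31346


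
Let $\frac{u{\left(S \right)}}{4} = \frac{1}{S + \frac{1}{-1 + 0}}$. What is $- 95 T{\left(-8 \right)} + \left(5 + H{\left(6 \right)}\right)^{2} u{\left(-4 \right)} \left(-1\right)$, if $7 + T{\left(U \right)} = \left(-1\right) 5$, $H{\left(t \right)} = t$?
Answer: $\frac{6184}{5} \approx 1236.8$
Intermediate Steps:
$T{\left(U \right)} = -12$ ($T{\left(U \right)} = -7 - 5 = -12$)
$u{\left(S \right)} = \frac{4}{-1 + S}$ ($u{\left(S \right)} = \frac{4}{S + \frac{1}{-1 + 0}} = \frac{4}{S + \frac{1}{-1}} = \frac{4}{S - 1} = \frac{4}{-1 + S}$)
$- 95 T{\left(-8 \right)} + \left(5 + H{\left(6 \right)}\right)^{2} u{\left(-4 \right)} \left(-1\right) = \left(-95\right) \left(-12\right) + \left(5 + 6\right)^{2} \frac{4}{-1 - 4} \left(-1\right) = 1140 + 11^{2} \frac{4}{-5} \left(-1\right) = 1140 + 121 \cdot 4 \left(- \frac{1}{5}\right) \left(-1\right) = 1140 + 121 \left(- \frac{4}{5}\right) \left(-1\right) = 1140 - - \frac{484}{5} = 1140 + \frac{484}{5} = \frac{6184}{5}$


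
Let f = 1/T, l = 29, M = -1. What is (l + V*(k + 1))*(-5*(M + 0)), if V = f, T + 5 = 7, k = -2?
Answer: 285/2 ≈ 142.50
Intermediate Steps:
T = 2 (T = -5 + 7 = 2)
f = 1/2 ≈ 0.50000
V = 1/2 ≈ 0.50000
(l + V*(k + 1))*(-5*(M + 0)) = (29 + (-2 + 1)/2)*(-5*(-1 + 0)) = (29 + (1/2)*(-1))*(-5*(-1)) = (29 - 1/2)*5 = (57/2)*5 = 285/2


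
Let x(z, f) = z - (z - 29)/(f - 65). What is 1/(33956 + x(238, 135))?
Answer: 70/2393371 ≈ 2.9247e-5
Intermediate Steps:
x(z, f) = z - (-29 + z)/(-65 + f)
1/(33956 + x(238, 135)) = 1/(33956 + (29 - 66*238 + 135*238)/(-65 + 135)) = 1/(33956 + (29 - 15708 + 32130)/70) = 1/(33956 + (1/70)*16451) = 1/(33956 + 16451/70) = 1/(2393371/70) = 70/2393371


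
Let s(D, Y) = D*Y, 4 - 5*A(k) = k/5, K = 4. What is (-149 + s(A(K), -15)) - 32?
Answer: -953/5 ≈ -190.60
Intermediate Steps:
A(k) = 4/5 - k/25 (A(k) = 4/5 - k/(5*5) = 4/5 - k/25)
(-149 + s(A(K), -15)) - 32 = (-149 + (4/5 - 1/25*4)*(-15)) - 32 = (-149 + (4/5 - 4/25)*(-15)) - 32 = (-149 + (16/25)*(-15)) - 32 = (-149 - 48/5) - 32 = -793/5 - 32 = -953/5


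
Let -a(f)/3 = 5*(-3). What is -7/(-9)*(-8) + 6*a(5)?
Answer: 2374/9 ≈ 263.78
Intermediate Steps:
a(f) = 45 (a(f) = -15*(-3) = -3*(-15) = 45)
-7/(-9)*(-8) + 6*a(5) = -7/(-9)*(-8) + 6*45 = -7*(-⅑)*(-8) + 270 = (7/9)*(-8) + 270 = -56/9 + 270 = 2374/9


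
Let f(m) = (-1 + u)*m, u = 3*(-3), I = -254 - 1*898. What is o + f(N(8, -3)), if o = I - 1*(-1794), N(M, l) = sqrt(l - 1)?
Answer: 642 - 20*I ≈ 642.0 - 20.0*I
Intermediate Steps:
I = -1152 (I = -254 - 898 = -1152)
u = -9
N(M, l) = sqrt(-1 + l)
f(m) = -10*m (f(m) = (-1 - 9)*m = -10*m)
o = 642 (o = -1152 - 1*(-1794) = -1152 + 1794 = 642)
o + f(N(8, -3)) = 642 - 10*sqrt(-1 - 3) = 642 - 20*I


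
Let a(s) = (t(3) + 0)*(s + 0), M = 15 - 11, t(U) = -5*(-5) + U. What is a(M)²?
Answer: 12544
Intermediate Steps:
t(U) = 25 + U
M = 4
a(s) = 28*s (a(s) = ((25 + 3) + 0)*(s + 0) = (28 + 0)*s = 28*s)
a(M)² = (28*4)² = 112² = 12544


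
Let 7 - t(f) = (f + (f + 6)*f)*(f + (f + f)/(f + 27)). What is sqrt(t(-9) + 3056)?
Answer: sqrt(3243) ≈ 56.947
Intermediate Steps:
t(f) = 7 - (f + f*(6 + f))*(f + 2*f/(27 + f)) (t(f) = 7 - (f + (f + 6)*f)*(f + (f + f)/(f + 27)) = 7 - (f + (6 + f)*f)*(f + (2*f)/(27 + f)) = 7 - (f + f*(6 + f))*(f + 2*f/(27 + f)))
sqrt(t(-9) + 3056) = sqrt((189 - 1*(-9)**4 - 203*(-9)**2 - 36*(-9)**3 + 7*(-9))/(27 - 9) + 3056) = sqrt((189 - 1*6561 - 203*81 - 36*(-729) - 63)/18 + 3056) = sqrt((189 - 6561 - 16443 + 26244 - 63)/18 + 3056) = sqrt((1/18)*3366 + 3056) = sqrt(187 + 3056) = sqrt(3243)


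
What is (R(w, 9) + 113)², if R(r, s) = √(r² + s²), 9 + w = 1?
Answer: (113 + √145)² ≈ 15635.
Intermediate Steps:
w = -8 (w = -9 + 1 = -8)
(R(w, 9) + 113)² = (√((-8)² + 9²) + 113)² = (√(64 + 81) + 113)² = (√145 + 113)² = (113 + √145)²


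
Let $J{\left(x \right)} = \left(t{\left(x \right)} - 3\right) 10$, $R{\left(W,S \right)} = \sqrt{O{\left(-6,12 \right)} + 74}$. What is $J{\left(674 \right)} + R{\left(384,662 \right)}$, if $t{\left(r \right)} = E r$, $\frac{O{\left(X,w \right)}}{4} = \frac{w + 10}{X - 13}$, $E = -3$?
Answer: $-20250 + \frac{\sqrt{25042}}{19} \approx -20242.0$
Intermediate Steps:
$O{\left(X,w \right)} = \frac{4 \left(10 + w\right)}{-13 + X}$ ($O{\left(X,w \right)} = 4 \frac{w + 10}{X - 13} = 4 \frac{10 + w}{-13 + X} = \frac{4 \left(10 + w\right)}{-13 + X}$)
$R{\left(W,S \right)} = \frac{\sqrt{25042}}{19}$ ($R{\left(W,S \right)} = \sqrt{\frac{4 \left(10 + 12\right)}{-13 - 6} + 74} = \sqrt{4 \frac{1}{-19} \cdot 22 + 74} = \sqrt{4 \left(- \frac{1}{19}\right) 22 + 74} = \sqrt{- \frac{88}{19} + 74} = \sqrt{\frac{1318}{19}} = \frac{\sqrt{25042}}{19}$)
$t{\left(r \right)} = - 3 r$
$J{\left(x \right)} = -30 - 30 x$ ($J{\left(x \right)} = \left(- 3 x - 3\right) 10 = \left(-3 - 3 x\right) 10 = -30 - 30 x$)
$J{\left(674 \right)} + R{\left(384,662 \right)} = \left(-30 - 20220\right) + \frac{\sqrt{25042}}{19} = -20250 + \frac{\sqrt{25042}}{19}$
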